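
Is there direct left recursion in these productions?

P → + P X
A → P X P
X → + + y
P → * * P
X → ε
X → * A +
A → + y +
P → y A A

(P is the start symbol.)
No direct left recursion

Direct left recursion occurs when N → N α for some non-terminal N (the right-hand side begins with the left-hand side itself).

P → + P X: starts with '+'
A → P X P: starts with P
X → + + y: starts with '+'
P → * * P: starts with '*'
X → ε: starts with ε
X → * A +: starts with '*'
A → + y +: starts with '+'
P → y A A: starts with y

No direct left recursion found.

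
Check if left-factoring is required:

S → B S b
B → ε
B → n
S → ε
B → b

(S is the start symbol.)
No, left-factoring is not needed

Left-factoring is needed when two productions for the same non-terminal
share a common prefix on the right-hand side.

Productions for S:
  S → B S b
  S → ε
Productions for B:
  B → ε
  B → n
  B → b

No common prefixes found.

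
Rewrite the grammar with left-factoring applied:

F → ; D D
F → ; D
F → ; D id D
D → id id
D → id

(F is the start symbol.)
F → ; D F'
F' → D
F' → ε
F' → id D
D → id D'
D' → id
D' → ε

Left-factoring transforms A → αβ₁ | αβ₂ into A → αA' and A' → β₁ | β₂
(α is the longest common prefix among the alternatives). Repeat until
no nonterminal has two alternatives with a common prefix.

Round 1: F has alternatives sharing prefix '; D'. Introduce F': F → ; D F'
  Add: F' → D
  Add: F' → ε
  Add: F' → id D

Round 2: D has alternatives sharing prefix 'id'. Introduce D': D → id D'
  Add: D' → id
  Add: D' → ε

No remaining common prefixes — done.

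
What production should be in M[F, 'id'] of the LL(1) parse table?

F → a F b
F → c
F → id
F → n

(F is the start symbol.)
F → id

To find M[F, 'id'], we find productions for F where 'id' is in the predict set (PREDICT(N → α) = (FIRST(α) \ {ε}) ∪ (FOLLOW(N) if α ⇒* ε)).

F → a F b: PREDICT = { 'a' }
F → c: PREDICT = { 'c' }
F → id: PREDICT = { 'id' }
  'id' is in predict set, so this production goes in M[F, 'id']
F → n: PREDICT = { 'n' }

M[F, 'id'] = F → id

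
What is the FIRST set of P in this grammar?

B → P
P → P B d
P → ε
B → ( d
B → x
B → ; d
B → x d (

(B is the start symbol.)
FIRST sets of the other non-terminals involved (by the same procedure, iterated to a fixed point):
  FIRST(B) = { '(', ';', 'd', 'x', ε }

From P → P B d:
  - P is the symbol being defined: contributes nothing new
    P is nullable, so continue to the next symbol
  - B is a non-terminal: add FIRST(B) \ {ε} = { '(', ';', 'd', 'x' }
    B is nullable, so continue to the next symbol
  - d is a terminal: add 'd' and stop
From P → ε:
  - ε-production, so ε ∈ FIRST(P)

Collecting: FIRST(P) = { '(', ';', 'd', 'x', ε }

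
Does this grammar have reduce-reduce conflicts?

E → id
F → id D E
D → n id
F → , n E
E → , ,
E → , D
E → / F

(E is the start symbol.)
A reduce-reduce conflict occurs when an LR(0) state has two complete items [A → α .] and [B → β .] — both call for a reduction, and with no lookahead the parser cannot choose between them.

Augment with E' → E and build the canonical LR(0) collection (I0 = CLOSURE({[E' → . E]}), then GOTO on every symbol after a dot until no new states appear). It has 16 states:
  I0: { [E → . , ,], [E → . , D], [E → . / F], [E → . id], [E' → . E] }  — shift
  I1: { [D → . n id], [E → , . ,], [E → , . D] }  — shift
  I2: { [E → / . F], [F → . , n E], [F → . id D E] }  — shift
  I3: { [E' → E .] }  — accept
  I4: { [E → id .] }  — reduce
  I5: { [F → , . n E] }  — shift
  I6: { [E → / F .] }  — reduce
  I7: { [D → . n id], [F → id . D E] }  — shift
  I8: { [E → . , ,], [E → . , D], [E → . / F], [E → . id], [F → id D . E] }  — shift
  I9: { [D → n . id] }  — shift
  I10: { [D → n id .] }  — reduce
  I11: { [F → id D E .] }  — reduce
  I12: { [E → . , ,], [E → . , D], [E → . / F], [E → . id], [F → , n . E] }  — shift
  I13: { [F → , n E .] }  — reduce
  I14: { [E → , , .] }  — reduce
  I15: { [E → , D .] }  — reduce

No state contains more than one complete item.

Answer: No reduce-reduce conflicts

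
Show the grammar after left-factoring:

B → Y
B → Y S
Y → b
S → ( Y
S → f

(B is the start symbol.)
Left-factoring transforms A → αβ₁ | αβ₂ into A → αA' and A' → β₁ | β₂
(α is the longest common prefix among the alternatives). Repeat until
no nonterminal has two alternatives with a common prefix.

Round 1: B has alternatives sharing prefix 'Y'. Introduce B': B → Y B'
  Add: B' → ε
  Add: B' → S

No remaining common prefixes — done.

Resulting grammar:
B → Y B'
B' → ε
B' → S
Y → b
S → ( Y
S → f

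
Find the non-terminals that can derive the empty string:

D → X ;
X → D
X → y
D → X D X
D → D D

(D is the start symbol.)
A non-terminal is nullable if it can derive ε (the empty string): either it has an ε-production, or it has a production whose right-hand side consists entirely of nullable non-terminals.

There are no ε-productions, so no non-terminal can derive ε.
No non-terminals are nullable.

Answer: None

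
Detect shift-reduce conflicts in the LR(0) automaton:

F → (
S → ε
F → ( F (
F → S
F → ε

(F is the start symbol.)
Augment with F' → F and build the canonical LR(0) collection (I0 = CLOSURE({[F' → . F]}), then GOTO on every symbol after a dot until no new states appear). It has 6 states:
  I0: { [F → . ( F (], [F → . (], [F → . S], [F → .], [F' → . F], [S → .] }  — shift, 2 reduces
  I1: { [F → ( . F (], [F → ( .], [F → . ( F (], [F → . (], [F → . S], [F → .], [S → .] }  — shift, 3 reduces
  I2: { [F' → F .] }  — accept
  I3: { [F → S .] }  — reduce
  I4: { [F → ( F . (] }  — shift
  I5: { [F → ( F ( .] }  — reduce

I0 contains reduce items [F → .], [S → .] and shift items [F → . (], [F → . ( F (] — shift-reduce conflict.
I1 contains reduce items [F → .], [F → ( .], [S → .] and shift items [F → . (], [F → . ( F (] — shift-reduce conflict.

Answer: Yes — I0: [F → .] vs [F → . (]; I1: [F → .] vs [F → . (]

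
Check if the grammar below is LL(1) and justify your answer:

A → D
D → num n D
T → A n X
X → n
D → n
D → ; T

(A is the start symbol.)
Yes, the grammar is LL(1).

For D:
  PREDICT(D → num n D) = { 'num' }
  PREDICT(D → n) = { 'n' }
  PREDICT(D → ';' T) = { ';' }
A, T, X have a single production, so nothing to check there.

All predict sets are disjoint. The grammar IS LL(1).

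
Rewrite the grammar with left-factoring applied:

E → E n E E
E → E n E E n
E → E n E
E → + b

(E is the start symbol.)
Left-factoring transforms A → αβ₁ | αβ₂ into A → αA' and A' → β₁ | β₂
(α is the longest common prefix among the alternatives). Repeat until
no nonterminal has two alternatives with a common prefix.

Round 1: E has alternatives sharing prefix 'E n E'. Introduce E': E → E n E E'
  Add: E' → E
  Add: E' → E n
  Add: E' → ε

Round 2: E' has alternatives sharing prefix 'E'. Introduce E'': E' → E E''
  Add: E'' → ε
  Add: E'' → n

No remaining common prefixes — done.

Resulting grammar:
E → E n E E'
E' → E E''
E'' → ε
E'' → n
E' → ε
E → + b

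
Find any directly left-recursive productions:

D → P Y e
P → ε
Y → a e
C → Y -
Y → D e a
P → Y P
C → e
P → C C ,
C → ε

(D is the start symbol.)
No direct left recursion

Direct left recursion occurs when N → N α for some non-terminal N (the right-hand side begins with the left-hand side itself).

D → P Y e: starts with P
P → ε: starts with ε
Y → a e: starts with a
C → Y -: starts with Y
Y → D e a: starts with D
P → Y P: starts with Y
C → e: starts with e
P → C C ,: starts with C
C → ε: starts with ε

No direct left recursion found.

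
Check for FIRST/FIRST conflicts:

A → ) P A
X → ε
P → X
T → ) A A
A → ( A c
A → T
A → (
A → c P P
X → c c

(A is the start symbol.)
Yes. A → ')' P A / A → T on { ')' }; A → '(' A c / A → '(' on { '(' }

FIRST sets of the non-terminals at (or reachable through a nullable prefix from) the front of some alternative:
  FIRST(T) = { ')' }

Productions for A:
  A → ) P A: FIRST = { ')' }
  A → ( A c: FIRST = { '(' }
  A → T: FIRST = { ')' }
  A → (: FIRST = { '(' }
  A → c P P: FIRST = { 'c' }
Productions for X:
  X → ε: FIRST = { ε }
  X → c c: FIRST = { 'c' }
P, T have only one production, so no FIRST/FIRST conflict is possible there.

Conflict for A: A → ) P A and A → T
  Overlap: { ')' }
Conflict for A: A → ( A c and A → (
  Overlap: { '(' }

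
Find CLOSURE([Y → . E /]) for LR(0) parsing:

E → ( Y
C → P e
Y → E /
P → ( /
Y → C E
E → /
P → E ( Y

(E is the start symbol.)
{ [E → . ( Y], [E → . /], [Y → . E /] }

To compute CLOSURE, for each item [A → α.Bβ] where B is a non-terminal, add [B → .γ] for all productions B → γ; repeat for the newly added items until nothing changes.

Start with: [Y → . E /]
  [Y → . E /] has the dot before E: add [E → . ( Y], [E → . /]
No further items can be added.

CLOSURE = { [E → . ( Y], [E → . /], [Y → . E /] }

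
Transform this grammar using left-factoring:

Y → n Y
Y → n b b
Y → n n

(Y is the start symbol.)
Y → n Y'
Y' → Y
Y' → b b
Y' → n

Left-factoring transforms A → αβ₁ | αβ₂ into A → αA' and A' → β₁ | β₂
(α is the longest common prefix among the alternatives). Repeat until
no nonterminal has two alternatives with a common prefix.

Round 1: Y has alternatives sharing prefix 'n'. Introduce Y': Y → n Y'
  Add: Y' → Y
  Add: Y' → b b
  Add: Y' → n

No remaining common prefixes — done.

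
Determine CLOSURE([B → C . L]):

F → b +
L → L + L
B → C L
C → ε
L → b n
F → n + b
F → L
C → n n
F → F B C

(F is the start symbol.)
{ [B → C . L], [L → . L + L], [L → . b n] }

To compute CLOSURE, for each item [A → α.Bβ] where B is a non-terminal, add [B → .γ] for all productions B → γ; repeat for the newly added items until nothing changes.

Start with: [B → C . L]
  [B → C . L] has the dot before L: add [L → . L + L], [L → . b n]
No further items can be added.

CLOSURE = { [B → C . L], [L → . L + L], [L → . b n] }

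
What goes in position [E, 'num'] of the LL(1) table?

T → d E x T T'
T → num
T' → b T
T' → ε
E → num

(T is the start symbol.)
To find M[E, 'num'], we find productions for E where 'num' is in the predict set (PREDICT(N → α) = (FIRST(α) \ {ε}) ∪ (FOLLOW(N) if α ⇒* ε)).

E → num: PREDICT = { 'num' }
  'num' is in predict set, so this production goes in M[E, 'num']

M[E, 'num'] = E → num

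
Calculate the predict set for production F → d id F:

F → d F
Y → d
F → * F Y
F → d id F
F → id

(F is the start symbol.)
PREDICT(F → d id F) = (FIRST(RHS) \ {ε}) ∪ (FOLLOW(F) if ε ∈ FIRST(RHS), i.e. RHS ⇒* ε)
FIRST(d id F) = { 'd' }
ε ∉ FIRST(d id F), so FOLLOW(F) is not added.
PREDICT(F → d id F) = { 'd' }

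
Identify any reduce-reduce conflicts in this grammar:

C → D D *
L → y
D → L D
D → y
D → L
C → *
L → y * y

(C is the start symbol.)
Augment with C' → C and build the canonical LR(0) collection (I0 = CLOSURE({[C' → . C]}), then GOTO on every symbol after a dot until no new states appear). It has 11 states:
  I0: { [C → . *], [C → . D D *], [C' → . C], [D → . L D], [D → . L], [D → . y], [L → . y * y], [L → . y] }  — shift
  I1: { [C → * .] }  — reduce
  I2: { [C' → C .] }  — accept
  I3: { [C → D . D *], [D → . L D], [D → . L], [D → . y], [L → . y * y], [L → . y] }  — shift
  I4: { [D → . L D], [D → . L], [D → . y], [D → L . D], [D → L .], [L → . y * y], [L → . y] }  — shift, reduce
  I5: { [D → y .], [L → y . * y], [L → y .] }  — shift, 2 reduces
  I6: { [L → y * . y] }  — shift
  I7: { [L → y * y .] }  — reduce
  I8: { [D → L D .] }  — reduce
  I9: { [C → D D . *] }  — shift
  I10: { [C → D D * .] }  — reduce

I5 contains complete items [D → y .], [L → y .] — reduce-reduce conflict.

Answer: Yes — I5: [D → y .] vs [L → y .]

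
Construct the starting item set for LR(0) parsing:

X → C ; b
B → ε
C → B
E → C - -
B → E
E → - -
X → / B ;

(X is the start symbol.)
First, augment the grammar with X' → X
I₀ = CLOSURE({ [X' → . X] }):
  [X' → . X] has the dot before X: add [X → . C ; b], [X → . / B ;]
  [X → . C ; b] has the dot before C: add [C → . B]
  [C → . B] has the dot before B: add [B → .], [B → . E]
  [B → . E] has the dot before E: add [E → . C - -], [E → . - -]
No further items can be added.

I₀ = { [B → . E], [B → .], [C → . B], [E → . - -], [E → . C - -], [X → . / B ;], [X → . C ; b], [X' → . X] }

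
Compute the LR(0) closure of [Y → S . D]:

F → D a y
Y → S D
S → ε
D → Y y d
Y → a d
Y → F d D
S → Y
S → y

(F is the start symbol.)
To compute CLOSURE, for each item [A → α.Bβ] where B is a non-terminal, add [B → .γ] for all productions B → γ; repeat for the newly added items until nothing changes.

Start with: [Y → S . D]
  [Y → S . D] has the dot before D: add [D → . Y y d]
  [D → . Y y d] has the dot before Y: add [Y → . S D], [Y → . a d], [Y → . F d D]
  [Y → . S D] has the dot before S: add [S → .], [S → . Y], [S → . y]
  [Y → . F d D] has the dot before F: add [F → . D a y]
No further items can be added.

CLOSURE = { [D → . Y y d], [F → . D a y], [S → . Y], [S → . y], [S → .], [Y → . F d D], [Y → . S D], [Y → . a d], [Y → S . D] }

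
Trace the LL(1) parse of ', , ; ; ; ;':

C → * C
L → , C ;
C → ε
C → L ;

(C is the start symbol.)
Stack is shown with the top on the left.

Stack          Input          Action
------------------------------------
C $            , , ; ; ; ; $  output C → L ;
L ; $          , , ; ; ; ; $  output L → , C ;
, C ; ; $      , , ; ; ; ; $  match ','
C ; ; $        , ; ; ; ; $    output C → L ;
L ; ; ; $      , ; ; ; ; $    output L → , C ;
, C ; ; ; ; $  , ; ; ; ; $    match ','
C ; ; ; ; $    ; ; ; ; $      output C → ε
; ; ; ; $      ; ; ; ; $      match ';'
; ; ; $        ; ; ; $        match ';'
; ; $          ; ; $          match ';'
; $            ; $            match ';'
$              $              accept

The string is accepted.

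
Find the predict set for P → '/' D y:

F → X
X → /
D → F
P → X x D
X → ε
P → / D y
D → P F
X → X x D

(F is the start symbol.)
{ '/' }

PREDICT(P → '/' D y) = (FIRST(RHS) \ {ε}) ∪ (FOLLOW(P) if ε ∈ FIRST(RHS), i.e. RHS ⇒* ε)
FIRST('/' D y) = { '/' }
ε ∉ FIRST('/' D y), so FOLLOW(P) is not added.
PREDICT(P → '/' D y) = { '/' }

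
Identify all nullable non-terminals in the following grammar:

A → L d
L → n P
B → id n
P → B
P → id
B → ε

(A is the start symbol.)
{ 'B', 'P' }

A non-terminal is nullable if it can derive ε (the empty string): either it has an ε-production, or it has a production whose right-hand side consists entirely of nullable non-terminals.

ε-productions: B → ε
So B is immediately nullable.
P → B: every symbol on the right is nullable, so P is nullable too.
No further non-terminal can be added: every production for the remaining non-terminals contains a terminal or a non-nullable non-terminal.
Nullable = { 'B', 'P' }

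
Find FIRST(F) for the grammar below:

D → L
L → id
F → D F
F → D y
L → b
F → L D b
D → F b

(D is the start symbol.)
{ 'b', 'id' }

FIRST sets of the other non-terminals involved (by the same procedure, iterated to a fixed point):
  FIRST(D) = { 'b', 'id' }
  FIRST(L) = { 'b', 'id' }

From F → D F:
  - D is a non-terminal: add FIRST(D) \ {ε} = { 'b', 'id' }
    D is not nullable, so stop
From F → D y:
  - D is a non-terminal: add FIRST(D) \ {ε} = { 'b', 'id' }
    D is not nullable, so stop
From F → L D b:
  - L is a non-terminal: add FIRST(L) \ {ε} = { 'b', 'id' }
    L is not nullable, so stop

Collecting: FIRST(F) = { 'b', 'id' }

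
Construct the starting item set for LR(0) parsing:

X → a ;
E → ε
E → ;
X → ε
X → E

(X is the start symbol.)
First, augment the grammar with X' → X
I₀ = CLOSURE({ [X' → . X] }):
  [X' → . X] has the dot before X: add [X → . a ;], [X → .], [X → . E]
  [X → . E] has the dot before E: add [E → .], [E → . ;]
No further items can be added.

I₀ = { [E → . ;], [E → .], [X → . E], [X → . a ;], [X → .], [X' → . X] }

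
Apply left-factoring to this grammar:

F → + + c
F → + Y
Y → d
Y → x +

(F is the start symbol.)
Left-factoring transforms A → αβ₁ | αβ₂ into A → αA' and A' → β₁ | β₂
(α is the longest common prefix among the alternatives). Repeat until
no nonterminal has two alternatives with a common prefix.

Round 1: F has alternatives sharing prefix '+'. Introduce F': F → + F'
  Add: F' → + c
  Add: F' → Y

No remaining common prefixes — done.

Resulting grammar:
F → + F'
F' → + c
F' → Y
Y → d
Y → x +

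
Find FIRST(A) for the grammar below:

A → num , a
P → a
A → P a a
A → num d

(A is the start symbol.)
{ 'a', 'num' }

To compute FIRST(A), examine every production with A on the left-hand side, reading each right-hand side left to right until a non-nullable symbol is reached.

FIRST sets of the other non-terminals involved (by the same procedure, iterated to a fixed point):
  FIRST(P) = { 'a' }

From A → num , a:
  - num is a terminal: add 'num' and stop
From A → P a a:
  - P is a non-terminal: add FIRST(P) \ {ε} = { 'a' }
    P is not nullable, so stop
From A → num d:
  - num is a terminal: add 'num' and stop

Collecting: FIRST(A) = { 'a', 'num' }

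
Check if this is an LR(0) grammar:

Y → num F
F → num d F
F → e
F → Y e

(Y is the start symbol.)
Augment with Y' → Y and build the canonical LR(0) collection (I0 = CLOSURE({[Y' → . Y]}), then GOTO on every symbol after a dot until no new states appear). It has 10 states:
  I0: { [Y → . num F], [Y' → . Y] }  — shift
  I1: { [Y' → Y .] }  — accept
  I2: { [F → . Y e], [F → . e], [F → . num d F], [Y → . num F], [Y → num . F] }  — shift
  I3: { [Y → num F .] }  — reduce
  I4: { [F → Y . e] }  — shift
  I5: { [F → e .] }  — reduce
  I6: { [F → . Y e], [F → . e], [F → . num d F], [F → num . d F], [Y → . num F], [Y → num . F] }  — shift
  I7: { [F → . Y e], [F → . e], [F → . num d F], [F → num d . F], [Y → . num F] }  — shift
  I8: { [F → num d F .] }  — reduce
  I9: { [F → Y e .] }  — reduce

Every state is either a pure shift/goto state or contains exactly one complete item and nothing to shift — no conflicts. The grammar is LR(0).

Answer: Yes, the grammar is LR(0)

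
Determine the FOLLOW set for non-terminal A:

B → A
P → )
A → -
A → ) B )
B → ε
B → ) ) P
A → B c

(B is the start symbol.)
{ $, ')', 'c' }

In B → A: A is at the end, add FOLLOW(B)

The FOLLOW sets referred to above (computed the same way, to a fixed point):
  FOLLOW(B) = { $, ')', 'c' }

Taking the union: FOLLOW(A) = { $, ')', 'c' }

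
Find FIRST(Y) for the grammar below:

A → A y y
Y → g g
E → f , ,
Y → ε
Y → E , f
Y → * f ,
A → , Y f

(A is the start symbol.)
{ '*', 'f', 'g', ε }

FIRST sets of the other non-terminals involved (by the same procedure, iterated to a fixed point):
  FIRST(E) = { 'f' }

From Y → g g:
  - g is a terminal: add 'g' and stop
From Y → ε:
  - ε-production, so ε ∈ FIRST(Y)
From Y → E , f:
  - E is a non-terminal: add FIRST(E) \ {ε} = { 'f' }
    E is not nullable, so stop
From Y → * f ,:
  - '*' is a terminal: add '*' and stop

Collecting: FIRST(Y) = { '*', 'f', 'g', ε }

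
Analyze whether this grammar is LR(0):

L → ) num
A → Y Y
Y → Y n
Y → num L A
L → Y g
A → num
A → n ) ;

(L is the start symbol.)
A grammar is LR(0) if no state in the canonical LR(0) collection has:
  - both a shift item (dot before a terminal) and a complete item (shift-reduce conflict), or
  - two or more complete items (reduce-reduce conflict; the accept item [L' → L .] counts as a complete item here).

Augment with L' → L and build the canonical LR(0) collection (I0 = CLOSURE({[L' → . L]}), then GOTO on every symbol after a dot until no new states appear). It has 16 states:
  I0: { [L → . ) num], [L → . Y g], [L' → . L], [Y → . Y n], [Y → . num L A] }  — shift
  I1: { [L → ) . num] }  — shift
  I2: { [L' → L .] }  — accept
  I3: { [L → Y . g], [Y → Y . n] }  — shift
  I4: { [L → . ) num], [L → . Y g], [Y → . Y n], [Y → . num L A], [Y → num . L A] }  — shift
  I5: { [A → . Y Y], [A → . n ) ;], [A → . num], [Y → . Y n], [Y → . num L A], [Y → num L . A] }  — shift
  I6: { [Y → num L A .] }  — reduce
  I7: { [A → Y . Y], [Y → . Y n], [Y → . num L A], [Y → Y . n] }  — shift
  I8: { [A → n . ) ;] }  — shift
  I9: { [A → num .], [L → . ) num], [L → . Y g], [Y → . Y n], [Y → . num L A], [Y → num . L A] }  — shift, reduce
  I10: { [A → n ) . ;] }  — shift
  I11: { [A → n ) ; .] }  — reduce
  I12: { [A → Y Y .], [Y → Y . n] }  — shift, reduce
  I13: { [Y → Y n .] }  — reduce
  I14: { [L → Y g .] }  — reduce
  I15: { [L → ) num .] }  — reduce

Conflict in state I9:
  Shift-reduce conflict between [A → num .] and [L → . ) num]
So the grammar is NOT LR(0).

Answer: No. Shift-reduce conflict between [A → num .] and [L → . ) num]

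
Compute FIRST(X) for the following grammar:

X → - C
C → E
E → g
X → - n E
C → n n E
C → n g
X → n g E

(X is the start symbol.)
{ '-', 'n' }

To compute FIRST(X), examine every production with X on the left-hand side, reading each right-hand side left to right until a non-nullable symbol is reached.

From X → - C:
  - '-' is a terminal: add '-' and stop
From X → - n E:
  - '-' is a terminal: add '-' and stop
From X → n g E:
  - n is a terminal: add 'n' and stop

Collecting: FIRST(X) = { '-', 'n' }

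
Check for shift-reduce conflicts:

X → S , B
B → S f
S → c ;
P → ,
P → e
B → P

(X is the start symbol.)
A shift-reduce conflict occurs when an LR(0) state has both:
  - a complete (reduce) item [A → α .] (dot at the end), and
  - a shift item [B → β . c γ] (dot before a terminal).

Augment with X' → X and build the canonical LR(0) collection (I0 = CLOSURE({[X' → . X]}), then GOTO on every symbol after a dot until no new states appear). It has 12 states:
  I0: { [S → . c ;], [X → . S , B], [X' → . X] }  — shift
  I1: { [X → S . , B] }  — shift
  I2: { [X' → X .] }  — accept
  I3: { [S → c . ;] }  — shift
  I4: { [S → c ; .] }  — reduce
  I5: { [B → . P], [B → . S f], [P → . ,], [P → . e], [S → . c ;], [X → S , . B] }  — shift
  I6: { [P → , .] }  — reduce
  I7: { [X → S , B .] }  — reduce
  I8: { [B → P .] }  — reduce
  I9: { [B → S . f] }  — shift
  I10: { [P → e .] }  — reduce
  I11: { [B → S f .] }  — reduce

No state contains both a complete item and a shift item.

Answer: No shift-reduce conflicts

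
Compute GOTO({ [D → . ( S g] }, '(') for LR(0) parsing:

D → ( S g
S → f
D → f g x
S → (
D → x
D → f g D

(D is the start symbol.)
GOTO(I, '(') = CLOSURE({ [A → αX.β] : [A → α.Xβ] ∈ I, X = '(' })

Items with dot before '(', with the dot advanced:
  [D → . ( S g] → [D → ( . S g]
Closure of the advanced items:
  [D → ( . S g] has the dot before S: add [S → . f], [S → . (]

GOTO = { [D → ( . S g], [S → . (], [S → . f] }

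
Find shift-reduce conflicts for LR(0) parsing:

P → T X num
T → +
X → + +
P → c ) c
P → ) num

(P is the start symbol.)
A shift-reduce conflict occurs when an LR(0) state has both:
  - a complete (reduce) item [A → α .] (dot at the end), and
  - a shift item [B → β . c γ] (dot before a terminal).

Augment with P' → P and build the canonical LR(0) collection (I0 = CLOSURE({[P' → . P]}), then GOTO on every symbol after a dot until no new states appear). It has 13 states:
  I0: { [P → . ) num], [P → . T X num], [P → . c ) c], [P' → . P], [T → . +] }  — shift
  I1: { [P → ) . num] }  — shift
  I2: { [T → + .] }  — reduce
  I3: { [P' → P .] }  — accept
  I4: { [P → T . X num], [X → . + +] }  — shift
  I5: { [P → c . ) c] }  — shift
  I6: { [P → c ) . c] }  — shift
  I7: { [P → c ) c .] }  — reduce
  I8: { [X → + . +] }  — shift
  I9: { [P → T X . num] }  — shift
  I10: { [P → T X num .] }  — reduce
  I11: { [X → + + .] }  — reduce
  I12: { [P → ) num .] }  — reduce

No state contains both a complete item and a shift item.

Answer: No shift-reduce conflicts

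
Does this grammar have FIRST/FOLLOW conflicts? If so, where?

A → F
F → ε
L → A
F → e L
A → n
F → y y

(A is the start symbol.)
A FIRST/FOLLOW conflict occurs when a non-terminal N has a nullable alternative N → β (β ⇒* ε) and another alternative N → α with FIRST(α) ∩ FOLLOW(N) ≠ ∅: on such a lookahead the parser cannot decide between expanding α and letting N vanish via β.

Nullable non-terminals: A, F, L.
FIRST sets used below: FIRST(F) = { 'e', 'y', ε }

A: nullable alternative(s) A → F; FOLLOW(A) = { $ }
  A → F: FIRST \ {ε} = { 'e', 'y' } — this is the only nullable alternative, skip
  A → n: FIRST \ {ε} = { 'n' } — disjoint from FOLLOW(A)

F: nullable alternative(s) F → ε; FOLLOW(F) = { $ }
  F → ε: FIRST \ {ε} = { } — this is the only nullable alternative, skip
  F → e L: FIRST \ {ε} = { 'e' } — disjoint from FOLLOW(F)
  F → y y: FIRST \ {ε} = { 'y' } — disjoint from FOLLOW(F)
L has a nullable alternative but only one production, so nothing to check.

No FIRST/FOLLOW conflicts found.

Answer: No FIRST/FOLLOW conflicts.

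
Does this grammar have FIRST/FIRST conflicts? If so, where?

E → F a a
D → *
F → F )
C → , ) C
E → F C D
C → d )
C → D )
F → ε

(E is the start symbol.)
A FIRST/FIRST conflict occurs when two productions N → α and N → β for the same non-terminal have FIRST(α) ∩ FIRST(β) ≠ ∅ (with ε ∈ FIRST of a nullable right-hand side, so two nullable alternatives also conflict).

FIRST sets of the non-terminals at (or reachable through a nullable prefix from) the front of some alternative:
  FIRST(F) = { ')', ε }
  FIRST(C) = { '*', ',', 'd' }
  FIRST(D) = { '*' }

Productions for E:
  E → F a a: FIRST = { ')', 'a' }
  E → F C D: FIRST = { ')', '*', ',', 'd' }
Productions for F:
  F → F ): FIRST = { ')' }
  F → ε: FIRST = { ε }
Productions for C:
  C → , ) C: FIRST = { ',' }
  C → d ): FIRST = { 'd' }
  C → D ): FIRST = { '*' }
D has only one production, so no FIRST/FIRST conflict is possible there.

Conflict for E: E → F a a and E → F C D
  Overlap: { ')' }

Answer: Yes. E → F a a / E → F C D on { ')' }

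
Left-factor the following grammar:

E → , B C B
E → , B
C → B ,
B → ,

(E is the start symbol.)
Left-factoring transforms A → αβ₁ | αβ₂ into A → αA' and A' → β₁ | β₂
(α is the longest common prefix among the alternatives). Repeat until
no nonterminal has two alternatives with a common prefix.

Round 1: E has alternatives sharing prefix ', B'. Introduce E': E → , B E'
  Add: E' → C B
  Add: E' → ε

No remaining common prefixes — done.

Resulting grammar:
E → , B E'
E' → C B
E' → ε
C → B ,
B → ,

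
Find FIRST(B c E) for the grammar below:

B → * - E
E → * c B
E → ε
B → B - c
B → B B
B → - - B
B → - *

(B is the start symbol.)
FIRST sets of the non-terminals involved (from the grammar, by fixed-point iteration):
  FIRST(B) = { '*', '-' }

To compute FIRST(B c E), process the symbols left to right:
Symbol B is a non-terminal. Add FIRST(B) \ {ε} = { '*', '-' }
B is not nullable (ε ∉ FIRST(B)), so stop here.
FIRST(B c E) = { '*', '-' }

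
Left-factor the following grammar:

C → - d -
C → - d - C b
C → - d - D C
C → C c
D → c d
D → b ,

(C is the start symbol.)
Left-factoring transforms A → αβ₁ | αβ₂ into A → αA' and A' → β₁ | β₂
(α is the longest common prefix among the alternatives). Repeat until
no nonterminal has two alternatives with a common prefix.

Round 1: C has alternatives sharing prefix '- d -'. Introduce C': C → - d - C'
  Add: C' → ε
  Add: C' → C b
  Add: C' → D C

No remaining common prefixes — done.

Resulting grammar:
C → - d - C'
C' → ε
C' → C b
C' → D C
C → C c
D → c d
D → b ,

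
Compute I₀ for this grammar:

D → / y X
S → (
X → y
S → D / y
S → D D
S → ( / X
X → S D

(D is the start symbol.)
{ [D → . / y X], [D' → . D] }

First, augment the grammar with D' → D
I₀ = CLOSURE({ [D' → . D] }):
  [D' → . D] has the dot before D: add [D → . / y X]
No further items can be added.

I₀ = { [D → . / y X], [D' → . D] }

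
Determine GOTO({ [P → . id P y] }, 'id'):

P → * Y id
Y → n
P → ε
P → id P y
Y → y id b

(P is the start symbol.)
{ [P → . * Y id], [P → . id P y], [P → .], [P → id . P y] }

GOTO(I, 'id') = CLOSURE({ [A → αX.β] : [A → α.Xβ] ∈ I, X = 'id' })

Items with dot before 'id', with the dot advanced:
  [P → . id P y] → [P → id . P y]
Closure of the advanced items:
  [P → id . P y] has the dot before P: add [P → . * Y id], [P → .], [P → . id P y]

GOTO = { [P → . * Y id], [P → . id P y], [P → .], [P → id . P y] }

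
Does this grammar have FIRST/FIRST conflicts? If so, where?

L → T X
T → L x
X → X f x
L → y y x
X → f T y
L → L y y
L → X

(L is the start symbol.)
Yes. L → T X / L → y y x on { 'y' }; L → T X / L → L y y on { 'f', 'y' }; L → T X / L → X on { 'f' }; L → y y x / L → L y y on { 'y' }; L → L y y / L → X on { 'f' }; X → X f x / X → f T y on { 'f' }

A FIRST/FIRST conflict occurs when two productions N → α and N → β for the same non-terminal have FIRST(α) ∩ FIRST(β) ≠ ∅ (with ε ∈ FIRST of a nullable right-hand side, so two nullable alternatives also conflict).

FIRST sets of the non-terminals at (or reachable through a nullable prefix from) the front of some alternative:
  FIRST(T) = { 'f', 'y' }
  FIRST(L) = { 'f', 'y' }
  FIRST(X) = { 'f' }

Productions for L:
  L → T X: FIRST = { 'f', 'y' }
  L → y y x: FIRST = { 'y' }
  L → L y y: FIRST = { 'f', 'y' }
  L → X: FIRST = { 'f' }
Productions for X:
  X → X f x: FIRST = { 'f' }
  X → f T y: FIRST = { 'f' }
T has only one production, so no FIRST/FIRST conflict is possible there.

Conflict for L: L → T X and L → y y x
  Overlap: { 'y' }
Conflict for L: L → T X and L → L y y
  Overlap: { 'f', 'y' }
Conflict for L: L → T X and L → X
  Overlap: { 'f' }
Conflict for L: L → y y x and L → L y y
  Overlap: { 'y' }
Conflict for L: L → L y y and L → X
  Overlap: { 'f' }
Conflict for X: X → X f x and X → f T y
  Overlap: { 'f' }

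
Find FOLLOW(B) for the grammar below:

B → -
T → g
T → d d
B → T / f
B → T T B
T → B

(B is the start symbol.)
{ $, '-', '/', 'd', 'g' }

B is the start symbol, so $ ∈ FOLLOW(B).
In B → T T B: B is at the end; this adds FOLLOW(B) to itself — nothing new
In T → B: B is at the end, add FOLLOW(T)

The FOLLOW sets referred to above (computed the same way, to a fixed point):
  FOLLOW(T) = { '-', '/', 'd', 'g' }

Taking the union: FOLLOW(B) = { $, '-', '/', 'd', 'g' }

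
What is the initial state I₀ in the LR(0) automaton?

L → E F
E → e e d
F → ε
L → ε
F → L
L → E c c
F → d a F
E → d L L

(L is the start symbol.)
{ [E → . d L L], [E → . e e d], [L → . E F], [L → . E c c], [L → .], [L' → . L] }

First, augment the grammar with L' → L
I₀ = CLOSURE({ [L' → . L] }):
  [L' → . L] has the dot before L: add [L → . E F], [L → .], [L → . E c c]
  [L → . E F] has the dot before E: add [E → . e e d], [E → . d L L]
No further items can be added.

I₀ = { [E → . d L L], [E → . e e d], [L → . E F], [L → . E c c], [L → .], [L' → . L] }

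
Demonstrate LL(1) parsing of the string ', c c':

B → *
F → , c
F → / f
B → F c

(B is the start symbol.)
LL(1) parsing maintains a stack (initially the start symbol over $) and the input. At each step: if the stack top is a terminal, match it against the current input token; if it is a non-terminal N, replace it with the RHS of M[N, lookahead] (the unique production whose predict set contains the lookahead).

Stack is shown with the top on the left.

Stack    Input    Action
------------------------
B $      , c c $  output B → F c
F c $    , c c $  output F → , c
, c c $  , c c $  match ','
c c $    c c $    match 'c'
c $      c $      match 'c'
$        $        accept

The string is accepted.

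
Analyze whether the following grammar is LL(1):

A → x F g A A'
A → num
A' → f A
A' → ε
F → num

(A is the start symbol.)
No. Predict set conflict for A': { 'f' }

A grammar is LL(1) if for each non-terminal N with multiple productions, the predict sets of those productions are pairwise disjoint, where PREDICT(N → α) = (FIRST(α) \ {ε}) ∪ (FOLLOW(N) if α ⇒* ε).

Relevant sets:
  FOLLOW(A') = { $, 'f' }

For A:
  PREDICT(A → x F g A A') = { 'x' }
  PREDICT(A → num) = { 'num' }
For A':
  PREDICT(A' → f A) = { 'f' }
  PREDICT(A' → ε) = { $, 'f' }
F has a single production, so nothing to check there.

Conflict found: Predict set conflict for A': { 'f' }
The grammar is NOT LL(1).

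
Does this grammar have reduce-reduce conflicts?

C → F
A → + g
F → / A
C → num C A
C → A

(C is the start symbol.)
No reduce-reduce conflicts

A reduce-reduce conflict occurs when an LR(0) state has two complete items [A → α .] and [B → β .] — both call for a reduction, and with no lookahead the parser cannot choose between them.

Augment with C' → C and build the canonical LR(0) collection (I0 = CLOSURE({[C' → . C]}), then GOTO on every symbol after a dot until no new states appear). It has 11 states:
  I0: { [A → . + g], [C → . A], [C → . F], [C → . num C A], [C' → . C], [F → . / A] }  — shift
  I1: { [A → + . g] }  — shift
  I2: { [A → . + g], [F → / . A] }  — shift
  I3: { [C → A .] }  — reduce
  I4: { [C' → C .] }  — accept
  I5: { [C → F .] }  — reduce
  I6: { [A → . + g], [C → . A], [C → . F], [C → . num C A], [C → num . C A], [F → . / A] }  — shift
  I7: { [A → . + g], [C → num C . A] }  — shift
  I8: { [C → num C A .] }  — reduce
  I9: { [F → / A .] }  — reduce
  I10: { [A → + g .] }  — reduce

No state contains more than one complete item.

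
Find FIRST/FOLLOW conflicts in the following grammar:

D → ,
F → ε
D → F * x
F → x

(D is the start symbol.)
A FIRST/FOLLOW conflict occurs when a non-terminal N has a nullable alternative N → β (β ⇒* ε) and another alternative N → α with FIRST(α) ∩ FOLLOW(N) ≠ ∅: on such a lookahead the parser cannot decide between expanding α and letting N vanish via β.

Nullable non-terminals: F.

F: nullable alternative(s) F → ε; FOLLOW(F) = { '*' }
  F → ε: FIRST \ {ε} = { } — this is the only nullable alternative, skip
  F → x: FIRST \ {ε} = { 'x' } — disjoint from FOLLOW(F)

D has no nullable alternative, so no FIRST/FOLLOW check is needed there.

No FIRST/FOLLOW conflicts found.

Answer: No FIRST/FOLLOW conflicts.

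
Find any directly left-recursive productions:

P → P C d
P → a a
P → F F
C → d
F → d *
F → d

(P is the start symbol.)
Direct left recursion occurs when N → N α for some non-terminal N (the right-hand side begins with the left-hand side itself).

P → P C d: LEFT RECURSIVE (starts with P)
P → a a: starts with a
P → F F: starts with F
C → d: starts with d
F → d *: starts with d
F → d: starts with d

The grammar has direct left recursion on: P.

Answer: Yes, P is left-recursive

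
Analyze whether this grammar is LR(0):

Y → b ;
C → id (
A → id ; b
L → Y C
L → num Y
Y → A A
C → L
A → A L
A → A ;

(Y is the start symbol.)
No. Shift-reduce conflict between [Y → A A .] and [A → A . ;]

Augment with Y' → Y and build the canonical LR(0) collection (I0 = CLOSURE({[Y' → . Y]}), then GOTO on every symbol after a dot until no new states appear). It has 18 states:
  I0: { [A → . A ;], [A → . A L], [A → . id ; b], [Y → . A A], [Y → . b ;], [Y' → . Y] }  — shift
  I1: { [A → . A ;], [A → . A L], [A → . id ; b], [A → A . ;], [A → A . L], [L → . Y C], [L → . num Y], [Y → . A A], [Y → . b ;], [Y → A . A] }  — shift
  I2: { [Y' → Y .] }  — accept
  I3: { [Y → b . ;] }  — shift
  I4: { [A → id . ; b] }  — shift
  I5: { [A → id ; . b] }  — shift
  I6: { [A → id ; b .] }  — reduce
  I7: { [Y → b ; .] }  — reduce
  I8: { [A → A ; .] }  — reduce
  I9: { [A → . A ;], [A → . A L], [A → . id ; b], [A → A . ;], [A → A . L], [L → . Y C], [L → . num Y], [Y → . A A], [Y → . b ;], [Y → A . A], [Y → A A .] }  — shift, reduce
  I10: { [A → A L .] }  — reduce
  I11: { [A → . A ;], [A → . A L], [A → . id ; b], [C → . L], [C → . id (], [L → . Y C], [L → . num Y], [L → Y . C], [Y → . A A], [Y → . b ;] }  — shift
  I12: { [A → . A ;], [A → . A L], [A → . id ; b], [L → num . Y], [Y → . A A], [Y → . b ;] }  — shift
  I13: { [L → num Y .] }  — reduce
  I14: { [L → Y C .] }  — reduce
  I15: { [C → L .] }  — reduce
  I16: { [A → id . ; b], [C → id . (] }  — shift
  I17: { [C → id ( .] }  — reduce

Conflict in state I9:
  Shift-reduce conflict between [Y → A A .] and [A → A . ;]
So the grammar is NOT LR(0).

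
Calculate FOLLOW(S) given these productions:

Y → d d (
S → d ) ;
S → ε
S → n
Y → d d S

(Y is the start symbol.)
{ $ }

To compute FOLLOW(S), find every occurrence of S on a right-hand side N → α S β: add FIRST(β) \ {ε}, and if β is empty or nullable also add FOLLOW(N). Iterate to a fixed point.

In Y → d d S: S is at the end, add FOLLOW(Y)

The FOLLOW sets referred to above (computed the same way, to a fixed point):
  FOLLOW(Y) = { $ }

Taking the union: FOLLOW(S) = { $ }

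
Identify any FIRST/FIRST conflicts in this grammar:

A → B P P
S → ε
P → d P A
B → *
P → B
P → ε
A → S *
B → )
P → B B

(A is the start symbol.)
Yes. A → B P P / A → S '*' on { '*' }; P → B / P → B B on { ')', '*' }

FIRST sets of the non-terminals at (or reachable through a nullable prefix from) the front of some alternative:
  FIRST(B) = { ')', '*' }
  FIRST(S) = { ε }

Productions for A:
  A → B P P: FIRST = { ')', '*' }
  A → S *: FIRST = { '*' }
Productions for P:
  P → d P A: FIRST = { 'd' }
  P → B: FIRST = { ')', '*' }
  P → ε: FIRST = { ε }
  P → B B: FIRST = { ')', '*' }
Productions for B:
  B → *: FIRST = { '*' }
  B → ): FIRST = { ')' }
S has only one production, so no FIRST/FIRST conflict is possible there.

Conflict for A: A → B P P and A → S *
  Overlap: { '*' }
Conflict for P: P → B and P → B B
  Overlap: { ')', '*' }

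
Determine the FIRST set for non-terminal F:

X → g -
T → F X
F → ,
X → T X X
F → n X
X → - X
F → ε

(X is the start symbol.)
{ ',', 'n', ε }

To compute FIRST(F), examine every production with F on the left-hand side, reading each right-hand side left to right until a non-nullable symbol is reached.

From F → ,:
  - ',' is a terminal: add ',' and stop
From F → n X:
  - n is a terminal: add 'n' and stop
From F → ε:
  - ε-production, so ε ∈ FIRST(F)

Collecting: FIRST(F) = { ',', 'n', ε }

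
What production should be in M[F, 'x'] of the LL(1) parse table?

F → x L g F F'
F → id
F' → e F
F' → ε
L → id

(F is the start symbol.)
To find M[F, 'x'], we find productions for F where 'x' is in the predict set (PREDICT(N → α) = (FIRST(α) \ {ε}) ∪ (FOLLOW(N) if α ⇒* ε)).

F → x L g F F': PREDICT = { 'x' }
  'x' is in predict set, so this production goes in M[F, 'x']
F → id: PREDICT = { 'id' }

M[F, 'x'] = F → x L g F F'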